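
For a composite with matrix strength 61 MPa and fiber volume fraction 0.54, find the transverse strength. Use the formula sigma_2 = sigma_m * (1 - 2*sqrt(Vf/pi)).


factor = 1 - 2*sqrt(0.54/pi) = 0.1708
sigma_2 = 61 * 0.1708 = 10.42 MPa

10.42 MPa


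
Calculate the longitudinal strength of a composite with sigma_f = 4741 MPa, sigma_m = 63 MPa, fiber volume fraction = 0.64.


sigma_1 = sigma_f*Vf + sigma_m*(1-Vf) = 4741*0.64 + 63*0.36 = 3056.9 MPa

3056.9 MPa


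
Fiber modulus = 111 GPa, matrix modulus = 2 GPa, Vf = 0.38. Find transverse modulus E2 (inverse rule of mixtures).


1/E2 = Vf/Ef + (1-Vf)/Em = 0.38/111 + 0.62/2
E2 = 3.19 GPa

3.19 GPa


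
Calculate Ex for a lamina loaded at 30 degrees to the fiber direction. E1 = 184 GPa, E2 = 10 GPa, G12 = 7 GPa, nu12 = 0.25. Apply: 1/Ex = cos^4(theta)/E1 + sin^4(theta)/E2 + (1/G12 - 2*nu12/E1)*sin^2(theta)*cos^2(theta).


cos^4(30) = 0.5625, sin^4(30) = 0.0625, sin^2(30)*cos^2(30) = 0.1875
1/G12 - 2*nu12/E1 = 1/7 - 2*0.25/184 = 0.14014 GPa^-1
1/Ex = 0.5625/184 + 0.0625/10 + 0.14014*0.1875 = 0.0355833 GPa^-1
Ex = 28.1 GPa

28.1 GPa


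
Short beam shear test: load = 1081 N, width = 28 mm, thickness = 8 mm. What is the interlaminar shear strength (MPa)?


ILSS = 3F/(4bh) = 3*1081/(4*28*8) = 3.62 MPa

3.62 MPa


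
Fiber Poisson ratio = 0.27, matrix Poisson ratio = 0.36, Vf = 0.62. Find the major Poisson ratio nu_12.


nu_12 = nu_f*Vf + nu_m*(1-Vf) = 0.27*0.62 + 0.36*0.38 = 0.3042

0.3042


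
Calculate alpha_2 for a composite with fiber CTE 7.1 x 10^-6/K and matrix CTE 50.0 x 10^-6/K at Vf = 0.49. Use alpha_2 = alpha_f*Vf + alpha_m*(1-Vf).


alpha_2 = alpha_f*Vf + alpha_m*(1-Vf) = 7.1*0.49 + 50.0*0.51 = 29.0 x 10^-6/K

29.0 x 10^-6/K


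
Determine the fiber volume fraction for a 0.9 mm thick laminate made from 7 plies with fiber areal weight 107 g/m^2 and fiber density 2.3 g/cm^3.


Vf = n * FAW / (rho_f * h * 1000) = 7 * 107 / (2.3 * 0.9 * 1000) = 0.3618

0.3618


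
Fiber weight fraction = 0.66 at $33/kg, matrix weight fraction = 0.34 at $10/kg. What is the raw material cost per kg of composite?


Cost = cost_f*Wf + cost_m*Wm = 33*0.66 + 10*0.34 = $25.18/kg

$25.18/kg


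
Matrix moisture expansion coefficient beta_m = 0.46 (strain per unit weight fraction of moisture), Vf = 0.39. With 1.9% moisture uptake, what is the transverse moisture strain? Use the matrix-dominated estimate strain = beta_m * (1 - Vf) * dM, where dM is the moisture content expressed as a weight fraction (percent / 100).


dM = 1.9/100 = 0.019
strain = beta_m * (1-Vf) * dM = 0.46 * 0.61 * 0.019 = 0.0053314

0.0053314


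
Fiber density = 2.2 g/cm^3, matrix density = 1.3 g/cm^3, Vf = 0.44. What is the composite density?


rho_c = rho_f*Vf + rho_m*(1-Vf) = 2.2*0.44 + 1.3*0.56 = 1.696 g/cm^3

1.696 g/cm^3


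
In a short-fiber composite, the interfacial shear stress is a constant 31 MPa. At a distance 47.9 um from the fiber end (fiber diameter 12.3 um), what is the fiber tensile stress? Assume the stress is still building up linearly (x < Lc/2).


Force balance: sigma_f * (pi*d^2/4) = tau * (pi*d) * x  ->  sigma_f = 4 * tau * x / d
sigma_f = 4 * 31 * 47.9 / 12.3 = 482.9 MPa

482.9 MPa


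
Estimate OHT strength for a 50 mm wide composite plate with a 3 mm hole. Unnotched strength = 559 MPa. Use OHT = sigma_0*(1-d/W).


OHT = sigma_0*(1-d/W) = 559*(1-3/50) = 525.5 MPa

525.5 MPa


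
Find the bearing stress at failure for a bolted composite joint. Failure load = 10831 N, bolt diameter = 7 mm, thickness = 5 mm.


sigma_br = F/(d*h) = 10831/(7*5) = 309.5 MPa

309.5 MPa


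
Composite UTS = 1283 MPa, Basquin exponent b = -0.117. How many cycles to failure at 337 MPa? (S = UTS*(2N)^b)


N = 0.5 * (S/UTS)^(1/b) = 0.5 * (337/1283)^(1/-0.117) = 45849.5878 cycles

45849.5878 cycles


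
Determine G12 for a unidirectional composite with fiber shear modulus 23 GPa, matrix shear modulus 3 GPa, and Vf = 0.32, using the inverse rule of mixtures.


1/G12 = Vf/Gf + (1-Vf)/Gm = 0.32/23 + 0.68/3
G12 = 4.16 GPa

4.16 GPa


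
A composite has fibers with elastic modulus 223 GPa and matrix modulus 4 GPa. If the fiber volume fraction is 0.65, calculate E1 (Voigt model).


E1 = Ef*Vf + Em*(1-Vf) = 223*0.65 + 4*0.35 = 146.35 GPa

146.35 GPa


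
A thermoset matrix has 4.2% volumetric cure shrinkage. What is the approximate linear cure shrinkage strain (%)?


Linear shrinkage ≈ vol_shrink/3 = 4.2/3 = 1.4%

1.4%


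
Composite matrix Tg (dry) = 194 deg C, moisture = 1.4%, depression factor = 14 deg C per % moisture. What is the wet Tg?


Tg_wet = Tg_dry - k*moisture = 194 - 14*1.4 = 174.4 deg C

174.4 deg C


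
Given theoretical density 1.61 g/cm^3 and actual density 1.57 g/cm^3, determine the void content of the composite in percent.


Void% = (rho_theo - rho_actual)/rho_theo * 100 = (1.61 - 1.57)/1.61 * 100 = 2.48%

2.48%


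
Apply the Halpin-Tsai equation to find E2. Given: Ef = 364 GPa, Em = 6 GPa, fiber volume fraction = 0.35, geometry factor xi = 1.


eta = (Ef/Em - 1)/(Ef/Em + xi) = (60.6667 - 1)/(60.6667 + 1) = 0.9676
E2 = Em*(1+xi*eta*Vf)/(1-eta*Vf) = 12.14 GPa

12.14 GPa


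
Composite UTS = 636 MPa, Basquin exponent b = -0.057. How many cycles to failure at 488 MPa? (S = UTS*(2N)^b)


N = 0.5 * (S/UTS)^(1/b) = 0.5 * (488/636)^(1/-0.057) = 52.1397 cycles

52.1397 cycles


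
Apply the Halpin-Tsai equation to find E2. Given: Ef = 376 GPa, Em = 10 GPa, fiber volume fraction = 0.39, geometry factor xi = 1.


eta = (Ef/Em - 1)/(Ef/Em + xi) = (37.6 - 1)/(37.6 + 1) = 0.9482
E2 = Em*(1+xi*eta*Vf)/(1-eta*Vf) = 21.74 GPa

21.74 GPa


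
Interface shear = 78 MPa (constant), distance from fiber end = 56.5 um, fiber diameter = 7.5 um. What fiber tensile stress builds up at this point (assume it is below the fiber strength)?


Force balance: sigma_f * (pi*d^2/4) = tau * (pi*d) * x  ->  sigma_f = 4 * tau * x / d
sigma_f = 4 * 78 * 56.5 / 7.5 = 2350.4 MPa

2350.4 MPa


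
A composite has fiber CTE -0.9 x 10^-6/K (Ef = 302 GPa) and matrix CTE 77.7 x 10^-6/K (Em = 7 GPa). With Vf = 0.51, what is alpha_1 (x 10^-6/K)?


E1 = Ef*Vf + Em*(1-Vf) = 157.45
alpha_1 = (alpha_f*Ef*Vf + alpha_m*Em*(1-Vf))/E1 = 0.81 x 10^-6/K

0.81 x 10^-6/K


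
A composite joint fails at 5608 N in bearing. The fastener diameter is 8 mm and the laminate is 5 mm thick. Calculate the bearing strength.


sigma_br = F/(d*h) = 5608/(8*5) = 140.2 MPa

140.2 MPa


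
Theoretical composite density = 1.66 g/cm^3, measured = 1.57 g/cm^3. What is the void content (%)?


Void% = (rho_theo - rho_actual)/rho_theo * 100 = (1.66 - 1.57)/1.66 * 100 = 5.42%

5.42%


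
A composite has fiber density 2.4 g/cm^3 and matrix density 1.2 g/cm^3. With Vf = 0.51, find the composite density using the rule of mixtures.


rho_c = rho_f*Vf + rho_m*(1-Vf) = 2.4*0.51 + 1.2*0.49 = 1.812 g/cm^3

1.812 g/cm^3


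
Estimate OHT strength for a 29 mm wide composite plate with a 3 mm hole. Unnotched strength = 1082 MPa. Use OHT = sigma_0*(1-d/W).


OHT = sigma_0*(1-d/W) = 1082*(1-3/29) = 970.1 MPa

970.1 MPa


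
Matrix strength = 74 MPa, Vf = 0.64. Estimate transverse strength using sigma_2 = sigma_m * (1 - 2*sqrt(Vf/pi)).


factor = 1 - 2*sqrt(0.64/pi) = 0.0973
sigma_2 = 74 * 0.0973 = 7.2 MPa

7.2 MPa


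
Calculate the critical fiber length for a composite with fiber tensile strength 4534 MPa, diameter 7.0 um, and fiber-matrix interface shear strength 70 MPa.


Lc = sigma_f * d / (2 * tau_i) = 4534 * 7.0 / (2 * 70) = 226.7 um

226.7 um


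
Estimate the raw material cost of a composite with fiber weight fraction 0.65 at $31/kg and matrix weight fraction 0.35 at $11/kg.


Cost = cost_f*Wf + cost_m*Wm = 31*0.65 + 11*0.35 = $24.0/kg

$24.0/kg


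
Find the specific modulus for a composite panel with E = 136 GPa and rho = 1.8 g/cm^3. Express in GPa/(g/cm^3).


Specific stiffness = E/rho = 136/1.8 = 75.6 GPa/(g/cm^3)

75.6 GPa/(g/cm^3)


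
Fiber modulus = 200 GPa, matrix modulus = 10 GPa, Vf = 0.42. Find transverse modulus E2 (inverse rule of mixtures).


1/E2 = Vf/Ef + (1-Vf)/Em = 0.42/200 + 0.58/10
E2 = 16.64 GPa

16.64 GPa


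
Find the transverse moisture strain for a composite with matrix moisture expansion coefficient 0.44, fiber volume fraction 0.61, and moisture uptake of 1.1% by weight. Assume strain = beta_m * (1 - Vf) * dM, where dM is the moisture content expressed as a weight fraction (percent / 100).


dM = 1.1/100 = 0.011
strain = beta_m * (1-Vf) * dM = 0.44 * 0.39 * 0.011 = 0.0018876

0.0018876


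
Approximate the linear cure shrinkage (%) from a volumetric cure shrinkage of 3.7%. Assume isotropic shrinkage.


Linear shrinkage ≈ vol_shrink/3 = 3.7/3 = 1.233%

1.233%


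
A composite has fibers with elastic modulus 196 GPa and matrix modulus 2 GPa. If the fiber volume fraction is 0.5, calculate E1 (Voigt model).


E1 = Ef*Vf + Em*(1-Vf) = 196*0.5 + 2*0.5 = 99.0 GPa

99.0 GPa


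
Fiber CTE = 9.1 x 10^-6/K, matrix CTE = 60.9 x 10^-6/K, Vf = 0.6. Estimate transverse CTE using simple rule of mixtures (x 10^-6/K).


alpha_2 = alpha_f*Vf + alpha_m*(1-Vf) = 9.1*0.6 + 60.9*0.4 = 29.8 x 10^-6/K

29.8 x 10^-6/K


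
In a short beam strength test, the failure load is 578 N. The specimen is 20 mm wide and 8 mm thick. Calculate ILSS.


ILSS = 3F/(4bh) = 3*578/(4*20*8) = 2.71 MPa

2.71 MPa


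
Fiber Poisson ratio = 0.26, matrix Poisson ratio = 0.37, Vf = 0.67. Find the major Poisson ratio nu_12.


nu_12 = nu_f*Vf + nu_m*(1-Vf) = 0.26*0.67 + 0.37*0.33 = 0.2963

0.2963


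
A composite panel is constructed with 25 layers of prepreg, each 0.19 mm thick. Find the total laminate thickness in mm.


h = n * t_ply = 25 * 0.19 = 4.75 mm

4.75 mm


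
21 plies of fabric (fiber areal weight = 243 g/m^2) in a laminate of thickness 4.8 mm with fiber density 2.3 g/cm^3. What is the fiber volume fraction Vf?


Vf = n * FAW / (rho_f * h * 1000) = 21 * 243 / (2.3 * 4.8 * 1000) = 0.4622

0.4622


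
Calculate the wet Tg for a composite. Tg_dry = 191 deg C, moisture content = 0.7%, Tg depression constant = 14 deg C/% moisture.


Tg_wet = Tg_dry - k*moisture = 191 - 14*0.7 = 181.2 deg C

181.2 deg C


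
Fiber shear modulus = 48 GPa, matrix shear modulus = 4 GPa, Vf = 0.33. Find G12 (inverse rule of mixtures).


1/G12 = Vf/Gf + (1-Vf)/Gm = 0.33/48 + 0.67/4
G12 = 5.73 GPa

5.73 GPa


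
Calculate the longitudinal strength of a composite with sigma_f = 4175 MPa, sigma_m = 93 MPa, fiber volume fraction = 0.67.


sigma_1 = sigma_f*Vf + sigma_m*(1-Vf) = 4175*0.67 + 93*0.33 = 2827.9 MPa

2827.9 MPa


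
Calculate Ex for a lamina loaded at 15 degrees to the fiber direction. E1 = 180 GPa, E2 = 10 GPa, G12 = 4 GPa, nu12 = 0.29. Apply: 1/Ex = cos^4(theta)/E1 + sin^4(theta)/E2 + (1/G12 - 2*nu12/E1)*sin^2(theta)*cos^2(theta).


cos^4(15) = 0.870513, sin^4(15) = 0.004487, sin^2(15)*cos^2(15) = 0.0625
1/G12 - 2*nu12/E1 = 1/4 - 2*0.29/180 = 0.246778 GPa^-1
1/Ex = 0.870513/180 + 0.004487/10 + 0.246778*0.0625 = 0.0207085 GPa^-1
Ex = 48.29 GPa

48.29 GPa


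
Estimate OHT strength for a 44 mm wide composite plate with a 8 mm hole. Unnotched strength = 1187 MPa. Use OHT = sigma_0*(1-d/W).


OHT = sigma_0*(1-d/W) = 1187*(1-8/44) = 971.2 MPa

971.2 MPa


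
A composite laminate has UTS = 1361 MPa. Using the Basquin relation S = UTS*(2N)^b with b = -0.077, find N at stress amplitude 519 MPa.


N = 0.5 * (S/UTS)^(1/b) = 0.5 * (519/1361)^(1/-0.077) = 136934.3604 cycles

136934.3604 cycles


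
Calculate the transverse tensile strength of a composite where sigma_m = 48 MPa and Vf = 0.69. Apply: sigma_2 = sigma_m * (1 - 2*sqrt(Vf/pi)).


factor = 1 - 2*sqrt(0.69/pi) = 0.0627
sigma_2 = 48 * 0.0627 = 3.01 MPa

3.01 MPa


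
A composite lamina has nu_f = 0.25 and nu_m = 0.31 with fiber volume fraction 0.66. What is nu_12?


nu_12 = nu_f*Vf + nu_m*(1-Vf) = 0.25*0.66 + 0.31*0.34 = 0.2704

0.2704


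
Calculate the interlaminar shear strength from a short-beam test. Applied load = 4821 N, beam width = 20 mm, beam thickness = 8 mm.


ILSS = 3F/(4bh) = 3*4821/(4*20*8) = 22.6 MPa

22.6 MPa


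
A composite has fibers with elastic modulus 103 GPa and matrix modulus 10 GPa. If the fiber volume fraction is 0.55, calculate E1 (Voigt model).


E1 = Ef*Vf + Em*(1-Vf) = 103*0.55 + 10*0.45 = 61.15 GPa

61.15 GPa


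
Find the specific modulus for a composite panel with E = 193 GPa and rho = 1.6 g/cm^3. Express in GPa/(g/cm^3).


Specific stiffness = E/rho = 193/1.6 = 120.6 GPa/(g/cm^3)

120.6 GPa/(g/cm^3)


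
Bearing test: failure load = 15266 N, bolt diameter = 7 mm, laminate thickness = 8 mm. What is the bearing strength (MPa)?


sigma_br = F/(d*h) = 15266/(7*8) = 272.6 MPa

272.6 MPa


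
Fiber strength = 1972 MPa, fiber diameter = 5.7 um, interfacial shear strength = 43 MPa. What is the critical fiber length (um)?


Lc = sigma_f * d / (2 * tau_i) = 1972 * 5.7 / (2 * 43) = 130.7 um

130.7 um


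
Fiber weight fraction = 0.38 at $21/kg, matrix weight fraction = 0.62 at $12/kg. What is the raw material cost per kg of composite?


Cost = cost_f*Wf + cost_m*Wm = 21*0.38 + 12*0.62 = $15.42/kg

$15.42/kg


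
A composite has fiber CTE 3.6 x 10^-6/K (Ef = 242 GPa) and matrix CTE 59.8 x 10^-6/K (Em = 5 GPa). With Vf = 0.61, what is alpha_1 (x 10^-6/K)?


E1 = Ef*Vf + Em*(1-Vf) = 149.57
alpha_1 = (alpha_f*Ef*Vf + alpha_m*Em*(1-Vf))/E1 = 4.33 x 10^-6/K

4.33 x 10^-6/K


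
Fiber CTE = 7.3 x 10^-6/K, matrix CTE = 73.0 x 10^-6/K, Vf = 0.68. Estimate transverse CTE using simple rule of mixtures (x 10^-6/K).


alpha_2 = alpha_f*Vf + alpha_m*(1-Vf) = 7.3*0.68 + 73.0*0.32 = 28.3 x 10^-6/K

28.3 x 10^-6/K


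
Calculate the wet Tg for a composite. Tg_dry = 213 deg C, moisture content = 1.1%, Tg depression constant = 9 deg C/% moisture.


Tg_wet = Tg_dry - k*moisture = 213 - 9*1.1 = 203.1 deg C

203.1 deg C


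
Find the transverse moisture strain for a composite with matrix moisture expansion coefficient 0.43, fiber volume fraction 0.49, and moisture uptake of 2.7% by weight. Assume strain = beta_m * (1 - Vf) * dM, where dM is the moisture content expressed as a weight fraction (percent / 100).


dM = 2.7/100 = 0.027
strain = beta_m * (1-Vf) * dM = 0.43 * 0.51 * 0.027 = 0.0059211

0.0059211


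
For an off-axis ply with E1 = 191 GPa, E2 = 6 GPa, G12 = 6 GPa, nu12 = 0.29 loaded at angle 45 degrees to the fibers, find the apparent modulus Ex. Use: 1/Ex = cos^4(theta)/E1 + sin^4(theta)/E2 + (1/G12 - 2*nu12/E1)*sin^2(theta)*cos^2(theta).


cos^4(45) = 0.25, sin^4(45) = 0.25, sin^2(45)*cos^2(45) = 0.25
1/G12 - 2*nu12/E1 = 1/6 - 2*0.29/191 = 0.16363 GPa^-1
1/Ex = 0.25/191 + 0.25/6 + 0.16363*0.25 = 0.0838831 GPa^-1
Ex = 11.92 GPa

11.92 GPa


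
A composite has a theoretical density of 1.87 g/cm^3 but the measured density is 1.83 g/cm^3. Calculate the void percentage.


Void% = (rho_theo - rho_actual)/rho_theo * 100 = (1.87 - 1.83)/1.87 * 100 = 2.14%

2.14%


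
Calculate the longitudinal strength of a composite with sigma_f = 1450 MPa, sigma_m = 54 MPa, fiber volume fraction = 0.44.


sigma_1 = sigma_f*Vf + sigma_m*(1-Vf) = 1450*0.44 + 54*0.56 = 668.2 MPa

668.2 MPa


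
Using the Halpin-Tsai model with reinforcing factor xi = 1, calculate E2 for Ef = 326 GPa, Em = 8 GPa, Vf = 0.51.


eta = (Ef/Em - 1)/(Ef/Em + xi) = (40.75 - 1)/(40.75 + 1) = 0.9521
E2 = Em*(1+xi*eta*Vf)/(1-eta*Vf) = 23.1 GPa

23.1 GPa


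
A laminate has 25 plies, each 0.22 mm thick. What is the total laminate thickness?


h = n * t_ply = 25 * 0.22 = 5.5 mm

5.5 mm


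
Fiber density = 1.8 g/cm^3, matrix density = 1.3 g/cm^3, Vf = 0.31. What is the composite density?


rho_c = rho_f*Vf + rho_m*(1-Vf) = 1.8*0.31 + 1.3*0.69 = 1.455 g/cm^3

1.455 g/cm^3


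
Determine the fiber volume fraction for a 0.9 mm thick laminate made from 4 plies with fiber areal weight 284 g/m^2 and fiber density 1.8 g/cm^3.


Vf = n * FAW / (rho_f * h * 1000) = 4 * 284 / (1.8 * 0.9 * 1000) = 0.7012

0.7012


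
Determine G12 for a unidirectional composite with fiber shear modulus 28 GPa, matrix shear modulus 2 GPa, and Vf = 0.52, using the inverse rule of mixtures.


1/G12 = Vf/Gf + (1-Vf)/Gm = 0.52/28 + 0.48/2
G12 = 3.87 GPa

3.87 GPa


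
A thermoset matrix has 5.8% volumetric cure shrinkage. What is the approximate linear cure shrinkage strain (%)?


Linear shrinkage ≈ vol_shrink/3 = 5.8/3 = 1.933%

1.933%


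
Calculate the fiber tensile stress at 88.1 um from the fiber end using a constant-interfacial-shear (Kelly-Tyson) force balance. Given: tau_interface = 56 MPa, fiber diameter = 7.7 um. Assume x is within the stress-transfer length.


Force balance: sigma_f * (pi*d^2/4) = tau * (pi*d) * x  ->  sigma_f = 4 * tau * x / d
sigma_f = 4 * 56 * 88.1 / 7.7 = 2562.9 MPa

2562.9 MPa


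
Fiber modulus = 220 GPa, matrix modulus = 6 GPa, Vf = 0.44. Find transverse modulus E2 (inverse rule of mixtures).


1/E2 = Vf/Ef + (1-Vf)/Em = 0.44/220 + 0.56/6
E2 = 10.49 GPa

10.49 GPa


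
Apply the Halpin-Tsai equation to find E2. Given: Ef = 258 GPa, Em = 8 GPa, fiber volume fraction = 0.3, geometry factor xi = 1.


eta = (Ef/Em - 1)/(Ef/Em + xi) = (32.25 - 1)/(32.25 + 1) = 0.9398
E2 = Em*(1+xi*eta*Vf)/(1-eta*Vf) = 14.28 GPa

14.28 GPa


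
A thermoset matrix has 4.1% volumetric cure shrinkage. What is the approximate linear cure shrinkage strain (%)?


Linear shrinkage ≈ vol_shrink/3 = 4.1/3 = 1.367%

1.367%


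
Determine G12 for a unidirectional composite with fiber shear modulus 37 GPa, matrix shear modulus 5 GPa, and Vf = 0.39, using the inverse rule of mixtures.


1/G12 = Vf/Gf + (1-Vf)/Gm = 0.39/37 + 0.61/5
G12 = 7.54 GPa

7.54 GPa


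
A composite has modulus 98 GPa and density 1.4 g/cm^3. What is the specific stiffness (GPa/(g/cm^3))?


Specific stiffness = E/rho = 98/1.4 = 70.0 GPa/(g/cm^3)

70.0 GPa/(g/cm^3)


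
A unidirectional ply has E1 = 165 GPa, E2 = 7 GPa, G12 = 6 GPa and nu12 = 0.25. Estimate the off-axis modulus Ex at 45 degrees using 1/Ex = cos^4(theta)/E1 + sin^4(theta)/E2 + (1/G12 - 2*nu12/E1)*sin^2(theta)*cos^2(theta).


cos^4(45) = 0.25, sin^4(45) = 0.25, sin^2(45)*cos^2(45) = 0.25
1/G12 - 2*nu12/E1 = 1/6 - 2*0.25/165 = 0.163636 GPa^-1
1/Ex = 0.25/165 + 0.25/7 + 0.163636*0.25 = 0.0781385 GPa^-1
Ex = 12.8 GPa

12.8 GPa


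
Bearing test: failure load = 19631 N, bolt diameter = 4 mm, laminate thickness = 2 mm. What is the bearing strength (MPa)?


sigma_br = F/(d*h) = 19631/(4*2) = 2453.9 MPa

2453.9 MPa


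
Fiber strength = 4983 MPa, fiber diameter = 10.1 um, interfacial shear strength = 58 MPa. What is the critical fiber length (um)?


Lc = sigma_f * d / (2 * tau_i) = 4983 * 10.1 / (2 * 58) = 433.9 um

433.9 um


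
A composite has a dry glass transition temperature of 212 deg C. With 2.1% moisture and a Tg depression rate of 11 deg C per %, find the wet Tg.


Tg_wet = Tg_dry - k*moisture = 212 - 11*2.1 = 188.9 deg C

188.9 deg C


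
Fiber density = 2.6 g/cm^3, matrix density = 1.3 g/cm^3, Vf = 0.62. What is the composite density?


rho_c = rho_f*Vf + rho_m*(1-Vf) = 2.6*0.62 + 1.3*0.38 = 2.106 g/cm^3

2.106 g/cm^3


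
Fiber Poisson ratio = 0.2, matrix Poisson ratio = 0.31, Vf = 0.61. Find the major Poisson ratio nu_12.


nu_12 = nu_f*Vf + nu_m*(1-Vf) = 0.2*0.61 + 0.31*0.39 = 0.2429

0.2429


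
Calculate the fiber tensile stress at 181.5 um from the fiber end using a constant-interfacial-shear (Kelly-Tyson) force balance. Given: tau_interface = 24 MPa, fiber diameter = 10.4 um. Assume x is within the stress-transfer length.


Force balance: sigma_f * (pi*d^2/4) = tau * (pi*d) * x  ->  sigma_f = 4 * tau * x / d
sigma_f = 4 * 24 * 181.5 / 10.4 = 1675.4 MPa

1675.4 MPa


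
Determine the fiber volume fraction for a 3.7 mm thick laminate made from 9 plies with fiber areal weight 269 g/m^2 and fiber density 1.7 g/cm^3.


Vf = n * FAW / (rho_f * h * 1000) = 9 * 269 / (1.7 * 3.7 * 1000) = 0.3849

0.3849


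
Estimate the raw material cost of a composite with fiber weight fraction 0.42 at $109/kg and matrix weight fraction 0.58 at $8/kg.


Cost = cost_f*Wf + cost_m*Wm = 109*0.42 + 8*0.58 = $50.42/kg

$50.42/kg


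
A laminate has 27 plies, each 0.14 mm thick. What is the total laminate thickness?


h = n * t_ply = 27 * 0.14 = 3.78 mm

3.78 mm


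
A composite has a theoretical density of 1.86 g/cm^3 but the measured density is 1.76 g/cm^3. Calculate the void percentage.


Void% = (rho_theo - rho_actual)/rho_theo * 100 = (1.86 - 1.76)/1.86 * 100 = 5.38%

5.38%


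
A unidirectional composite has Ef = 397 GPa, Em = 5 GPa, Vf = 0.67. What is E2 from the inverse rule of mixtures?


1/E2 = Vf/Ef + (1-Vf)/Em = 0.67/397 + 0.33/5
E2 = 14.77 GPa

14.77 GPa


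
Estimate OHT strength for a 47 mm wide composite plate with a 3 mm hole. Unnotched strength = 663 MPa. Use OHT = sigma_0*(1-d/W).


OHT = sigma_0*(1-d/W) = 663*(1-3/47) = 620.7 MPa

620.7 MPa


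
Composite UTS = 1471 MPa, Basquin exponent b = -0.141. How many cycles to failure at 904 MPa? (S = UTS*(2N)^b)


N = 0.5 * (S/UTS)^(1/b) = 0.5 * (904/1471)^(1/-0.141) = 15.7970 cycles

15.7970 cycles


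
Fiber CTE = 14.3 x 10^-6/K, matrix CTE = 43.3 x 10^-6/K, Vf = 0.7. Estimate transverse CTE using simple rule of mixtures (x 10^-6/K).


alpha_2 = alpha_f*Vf + alpha_m*(1-Vf) = 14.3*0.7 + 43.3*0.3 = 23.0 x 10^-6/K

23.0 x 10^-6/K


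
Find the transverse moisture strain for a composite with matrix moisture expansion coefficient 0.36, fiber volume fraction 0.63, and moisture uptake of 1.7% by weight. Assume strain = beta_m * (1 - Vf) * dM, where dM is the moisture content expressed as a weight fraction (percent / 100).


dM = 1.7/100 = 0.017
strain = beta_m * (1-Vf) * dM = 0.36 * 0.37 * 0.017 = 0.0022644

0.0022644


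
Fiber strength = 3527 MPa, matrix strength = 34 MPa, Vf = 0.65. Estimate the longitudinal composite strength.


sigma_1 = sigma_f*Vf + sigma_m*(1-Vf) = 3527*0.65 + 34*0.35 = 2304.5 MPa

2304.5 MPa


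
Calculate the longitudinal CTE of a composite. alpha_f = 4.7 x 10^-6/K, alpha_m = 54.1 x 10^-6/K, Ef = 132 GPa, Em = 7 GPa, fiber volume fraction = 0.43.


E1 = Ef*Vf + Em*(1-Vf) = 60.75
alpha_1 = (alpha_f*Ef*Vf + alpha_m*Em*(1-Vf))/E1 = 7.94 x 10^-6/K

7.94 x 10^-6/K


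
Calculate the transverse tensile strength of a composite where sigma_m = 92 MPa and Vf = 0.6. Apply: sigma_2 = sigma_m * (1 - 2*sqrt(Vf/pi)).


factor = 1 - 2*sqrt(0.6/pi) = 0.126
sigma_2 = 92 * 0.126 = 11.59 MPa

11.59 MPa


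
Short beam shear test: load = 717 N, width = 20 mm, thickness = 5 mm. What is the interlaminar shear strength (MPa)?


ILSS = 3F/(4bh) = 3*717/(4*20*5) = 5.38 MPa

5.38 MPa


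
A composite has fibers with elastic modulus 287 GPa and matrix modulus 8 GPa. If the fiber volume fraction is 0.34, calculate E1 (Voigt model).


E1 = Ef*Vf + Em*(1-Vf) = 287*0.34 + 8*0.66 = 102.86 GPa

102.86 GPa


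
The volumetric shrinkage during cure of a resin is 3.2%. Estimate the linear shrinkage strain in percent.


Linear shrinkage ≈ vol_shrink/3 = 3.2/3 = 1.067%

1.067%


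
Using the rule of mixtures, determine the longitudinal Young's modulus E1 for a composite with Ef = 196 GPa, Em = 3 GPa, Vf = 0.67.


E1 = Ef*Vf + Em*(1-Vf) = 196*0.67 + 3*0.33 = 132.31 GPa

132.31 GPa


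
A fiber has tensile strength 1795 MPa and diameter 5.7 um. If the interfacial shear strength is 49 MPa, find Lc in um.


Lc = sigma_f * d / (2 * tau_i) = 1795 * 5.7 / (2 * 49) = 104.4 um

104.4 um


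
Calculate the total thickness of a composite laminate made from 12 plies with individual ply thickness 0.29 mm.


h = n * t_ply = 12 * 0.29 = 3.48 mm

3.48 mm


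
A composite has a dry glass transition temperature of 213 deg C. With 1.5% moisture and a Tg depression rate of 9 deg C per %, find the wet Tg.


Tg_wet = Tg_dry - k*moisture = 213 - 9*1.5 = 199.5 deg C

199.5 deg C


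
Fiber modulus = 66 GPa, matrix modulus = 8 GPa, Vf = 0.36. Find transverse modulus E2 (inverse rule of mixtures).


1/E2 = Vf/Ef + (1-Vf)/Em = 0.36/66 + 0.64/8
E2 = 11.7 GPa

11.7 GPa


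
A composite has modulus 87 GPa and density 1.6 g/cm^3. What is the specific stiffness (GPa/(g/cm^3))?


Specific stiffness = E/rho = 87/1.6 = 54.4 GPa/(g/cm^3)

54.4 GPa/(g/cm^3)


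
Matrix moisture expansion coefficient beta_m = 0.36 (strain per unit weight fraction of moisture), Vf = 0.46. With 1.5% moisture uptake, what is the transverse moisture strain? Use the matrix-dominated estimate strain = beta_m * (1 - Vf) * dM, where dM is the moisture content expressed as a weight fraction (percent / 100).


dM = 1.5/100 = 0.015
strain = beta_m * (1-Vf) * dM = 0.36 * 0.54 * 0.015 = 0.002916

0.002916


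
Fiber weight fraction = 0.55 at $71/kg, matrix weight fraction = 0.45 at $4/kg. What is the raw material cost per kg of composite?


Cost = cost_f*Wf + cost_m*Wm = 71*0.55 + 4*0.45 = $40.85/kg

$40.85/kg


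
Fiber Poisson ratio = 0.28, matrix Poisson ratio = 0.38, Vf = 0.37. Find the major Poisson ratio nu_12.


nu_12 = nu_f*Vf + nu_m*(1-Vf) = 0.28*0.37 + 0.38*0.63 = 0.343

0.343


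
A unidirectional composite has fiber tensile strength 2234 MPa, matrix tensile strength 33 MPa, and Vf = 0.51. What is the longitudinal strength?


sigma_1 = sigma_f*Vf + sigma_m*(1-Vf) = 2234*0.51 + 33*0.49 = 1155.5 MPa

1155.5 MPa


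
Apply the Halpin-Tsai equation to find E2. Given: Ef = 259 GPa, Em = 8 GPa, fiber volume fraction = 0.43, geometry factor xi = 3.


eta = (Ef/Em - 1)/(Ef/Em + xi) = (32.375 - 1)/(32.375 + 3) = 0.8869
E2 = Em*(1+xi*eta*Vf)/(1-eta*Vf) = 27.73 GPa

27.73 GPa


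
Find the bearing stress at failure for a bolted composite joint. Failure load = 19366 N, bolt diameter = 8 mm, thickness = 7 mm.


sigma_br = F/(d*h) = 19366/(8*7) = 345.8 MPa

345.8 MPa


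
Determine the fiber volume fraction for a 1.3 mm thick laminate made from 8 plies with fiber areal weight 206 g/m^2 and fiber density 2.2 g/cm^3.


Vf = n * FAW / (rho_f * h * 1000) = 8 * 206 / (2.2 * 1.3 * 1000) = 0.5762

0.5762


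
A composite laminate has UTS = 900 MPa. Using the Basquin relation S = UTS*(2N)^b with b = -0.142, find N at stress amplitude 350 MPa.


N = 0.5 * (S/UTS)^(1/b) = 0.5 * (350/900)^(1/-0.142) = 386.8322 cycles

386.8322 cycles


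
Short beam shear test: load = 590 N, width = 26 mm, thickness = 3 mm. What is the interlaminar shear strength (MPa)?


ILSS = 3F/(4bh) = 3*590/(4*26*3) = 5.67 MPa

5.67 MPa


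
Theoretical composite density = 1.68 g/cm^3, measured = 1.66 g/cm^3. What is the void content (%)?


Void% = (rho_theo - rho_actual)/rho_theo * 100 = (1.68 - 1.66)/1.68 * 100 = 1.19%

1.19%


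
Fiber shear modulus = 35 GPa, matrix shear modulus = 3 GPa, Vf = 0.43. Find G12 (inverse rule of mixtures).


1/G12 = Vf/Gf + (1-Vf)/Gm = 0.43/35 + 0.57/3
G12 = 4.94 GPa

4.94 GPa


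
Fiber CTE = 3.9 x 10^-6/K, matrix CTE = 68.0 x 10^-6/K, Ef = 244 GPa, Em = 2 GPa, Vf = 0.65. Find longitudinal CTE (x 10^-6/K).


E1 = Ef*Vf + Em*(1-Vf) = 159.3
alpha_1 = (alpha_f*Ef*Vf + alpha_m*Em*(1-Vf))/E1 = 4.18 x 10^-6/K

4.18 x 10^-6/K


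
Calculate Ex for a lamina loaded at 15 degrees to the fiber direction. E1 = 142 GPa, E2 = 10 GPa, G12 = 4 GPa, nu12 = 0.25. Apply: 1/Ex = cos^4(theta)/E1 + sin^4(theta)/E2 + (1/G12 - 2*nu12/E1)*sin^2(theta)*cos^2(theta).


cos^4(15) = 0.870513, sin^4(15) = 0.004487, sin^2(15)*cos^2(15) = 0.0625
1/G12 - 2*nu12/E1 = 1/4 - 2*0.25/142 = 0.246479 GPa^-1
1/Ex = 0.870513/142 + 0.004487/10 + 0.246479*0.0625 = 0.021984 GPa^-1
Ex = 45.49 GPa

45.49 GPa


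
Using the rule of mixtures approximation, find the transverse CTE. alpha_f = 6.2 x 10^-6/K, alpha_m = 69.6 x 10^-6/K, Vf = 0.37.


alpha_2 = alpha_f*Vf + alpha_m*(1-Vf) = 6.2*0.37 + 69.6*0.63 = 46.1 x 10^-6/K

46.1 x 10^-6/K


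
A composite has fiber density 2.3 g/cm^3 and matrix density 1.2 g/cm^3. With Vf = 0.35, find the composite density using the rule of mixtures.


rho_c = rho_f*Vf + rho_m*(1-Vf) = 2.3*0.35 + 1.2*0.65 = 1.585 g/cm^3

1.585 g/cm^3


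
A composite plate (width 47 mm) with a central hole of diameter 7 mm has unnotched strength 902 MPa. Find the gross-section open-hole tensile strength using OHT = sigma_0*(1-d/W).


OHT = sigma_0*(1-d/W) = 902*(1-7/47) = 767.7 MPa

767.7 MPa


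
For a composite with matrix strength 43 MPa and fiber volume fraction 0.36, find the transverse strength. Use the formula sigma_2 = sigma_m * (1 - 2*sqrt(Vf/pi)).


factor = 1 - 2*sqrt(0.36/pi) = 0.323
sigma_2 = 43 * 0.323 = 13.89 MPa

13.89 MPa


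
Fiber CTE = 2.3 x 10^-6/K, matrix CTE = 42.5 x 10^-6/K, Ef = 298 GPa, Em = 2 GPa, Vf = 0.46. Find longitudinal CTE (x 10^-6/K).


E1 = Ef*Vf + Em*(1-Vf) = 138.16
alpha_1 = (alpha_f*Ef*Vf + alpha_m*Em*(1-Vf))/E1 = 2.61 x 10^-6/K

2.61 x 10^-6/K


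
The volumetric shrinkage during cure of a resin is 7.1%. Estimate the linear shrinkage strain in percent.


Linear shrinkage ≈ vol_shrink/3 = 7.1/3 = 2.367%

2.367%


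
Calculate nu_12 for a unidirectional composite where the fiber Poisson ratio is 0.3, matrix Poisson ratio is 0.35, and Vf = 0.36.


nu_12 = nu_f*Vf + nu_m*(1-Vf) = 0.3*0.36 + 0.35*0.64 = 0.332

0.332


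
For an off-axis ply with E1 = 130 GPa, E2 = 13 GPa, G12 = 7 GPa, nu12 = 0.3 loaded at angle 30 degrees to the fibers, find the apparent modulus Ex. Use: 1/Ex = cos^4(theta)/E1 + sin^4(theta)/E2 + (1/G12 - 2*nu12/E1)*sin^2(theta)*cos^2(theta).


cos^4(30) = 0.5625, sin^4(30) = 0.0625, sin^2(30)*cos^2(30) = 0.1875
1/G12 - 2*nu12/E1 = 1/7 - 2*0.3/130 = 0.138242 GPa^-1
1/Ex = 0.5625/130 + 0.0625/13 + 0.138242*0.1875 = 0.0350549 GPa^-1
Ex = 28.53 GPa

28.53 GPa


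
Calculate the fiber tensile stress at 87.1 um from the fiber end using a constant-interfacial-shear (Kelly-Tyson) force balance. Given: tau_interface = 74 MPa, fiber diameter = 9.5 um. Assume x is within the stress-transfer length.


Force balance: sigma_f * (pi*d^2/4) = tau * (pi*d) * x  ->  sigma_f = 4 * tau * x / d
sigma_f = 4 * 74 * 87.1 / 9.5 = 2713.9 MPa

2713.9 MPa


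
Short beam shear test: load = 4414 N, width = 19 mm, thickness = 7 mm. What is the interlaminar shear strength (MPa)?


ILSS = 3F/(4bh) = 3*4414/(4*19*7) = 24.89 MPa

24.89 MPa


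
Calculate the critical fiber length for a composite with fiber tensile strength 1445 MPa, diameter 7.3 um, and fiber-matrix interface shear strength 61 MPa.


Lc = sigma_f * d / (2 * tau_i) = 1445 * 7.3 / (2 * 61) = 86.5 um

86.5 um


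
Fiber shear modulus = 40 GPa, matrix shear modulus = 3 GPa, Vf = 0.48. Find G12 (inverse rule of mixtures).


1/G12 = Vf/Gf + (1-Vf)/Gm = 0.48/40 + 0.52/3
G12 = 5.4 GPa

5.4 GPa


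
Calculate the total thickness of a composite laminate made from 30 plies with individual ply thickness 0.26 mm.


h = n * t_ply = 30 * 0.26 = 7.8 mm

7.8 mm


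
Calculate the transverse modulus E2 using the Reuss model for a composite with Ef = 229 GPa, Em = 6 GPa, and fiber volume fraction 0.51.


1/E2 = Vf/Ef + (1-Vf)/Em = 0.51/229 + 0.49/6
E2 = 11.92 GPa

11.92 GPa


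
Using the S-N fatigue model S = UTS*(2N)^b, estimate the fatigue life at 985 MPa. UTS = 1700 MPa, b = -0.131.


N = 0.5 * (S/UTS)^(1/b) = 0.5 * (985/1700)^(1/-0.131) = 32.2275 cycles

32.2275 cycles


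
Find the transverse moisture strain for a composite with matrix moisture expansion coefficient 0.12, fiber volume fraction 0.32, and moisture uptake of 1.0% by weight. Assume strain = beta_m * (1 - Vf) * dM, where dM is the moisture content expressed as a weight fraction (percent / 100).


dM = 1.0/100 = 0.01
strain = beta_m * (1-Vf) * dM = 0.12 * 0.68 * 0.01 = 0.000816

0.000816


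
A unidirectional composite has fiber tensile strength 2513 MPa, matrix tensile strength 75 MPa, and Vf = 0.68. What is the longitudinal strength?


sigma_1 = sigma_f*Vf + sigma_m*(1-Vf) = 2513*0.68 + 75*0.32 = 1732.8 MPa

1732.8 MPa


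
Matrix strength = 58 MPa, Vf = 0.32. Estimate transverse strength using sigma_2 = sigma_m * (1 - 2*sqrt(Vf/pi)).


factor = 1 - 2*sqrt(0.32/pi) = 0.3617
sigma_2 = 58 * 0.3617 = 20.98 MPa

20.98 MPa


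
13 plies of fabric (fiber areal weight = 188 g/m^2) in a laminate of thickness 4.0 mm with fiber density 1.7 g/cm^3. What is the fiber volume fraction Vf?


Vf = n * FAW / (rho_f * h * 1000) = 13 * 188 / (1.7 * 4.0 * 1000) = 0.3594

0.3594


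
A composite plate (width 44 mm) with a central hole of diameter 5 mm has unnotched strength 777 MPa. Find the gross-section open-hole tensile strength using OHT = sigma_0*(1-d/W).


OHT = sigma_0*(1-d/W) = 777*(1-5/44) = 688.7 MPa

688.7 MPa


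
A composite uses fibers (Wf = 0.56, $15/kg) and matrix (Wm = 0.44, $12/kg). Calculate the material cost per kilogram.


Cost = cost_f*Wf + cost_m*Wm = 15*0.56 + 12*0.44 = $13.68/kg

$13.68/kg


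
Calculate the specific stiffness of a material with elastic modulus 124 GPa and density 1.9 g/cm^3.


Specific stiffness = E/rho = 124/1.9 = 65.3 GPa/(g/cm^3)

65.3 GPa/(g/cm^3)


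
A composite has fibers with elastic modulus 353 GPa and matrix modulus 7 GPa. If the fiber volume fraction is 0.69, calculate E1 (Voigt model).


E1 = Ef*Vf + Em*(1-Vf) = 353*0.69 + 7*0.31 = 245.74 GPa

245.74 GPa


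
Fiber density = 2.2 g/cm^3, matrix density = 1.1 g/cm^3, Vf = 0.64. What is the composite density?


rho_c = rho_f*Vf + rho_m*(1-Vf) = 2.2*0.64 + 1.1*0.36 = 1.804 g/cm^3

1.804 g/cm^3


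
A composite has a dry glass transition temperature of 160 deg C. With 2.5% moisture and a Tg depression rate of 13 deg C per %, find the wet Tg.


Tg_wet = Tg_dry - k*moisture = 160 - 13*2.5 = 127.5 deg C

127.5 deg C


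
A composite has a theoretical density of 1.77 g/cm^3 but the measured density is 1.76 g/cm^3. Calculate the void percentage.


Void% = (rho_theo - rho_actual)/rho_theo * 100 = (1.77 - 1.76)/1.77 * 100 = 0.56%

0.56%


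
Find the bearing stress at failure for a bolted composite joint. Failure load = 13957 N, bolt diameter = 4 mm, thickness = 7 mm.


sigma_br = F/(d*h) = 13957/(4*7) = 498.5 MPa

498.5 MPa


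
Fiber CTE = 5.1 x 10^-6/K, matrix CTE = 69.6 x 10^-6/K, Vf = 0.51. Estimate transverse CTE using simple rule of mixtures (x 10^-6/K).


alpha_2 = alpha_f*Vf + alpha_m*(1-Vf) = 5.1*0.51 + 69.6*0.49 = 36.7 x 10^-6/K

36.7 x 10^-6/K


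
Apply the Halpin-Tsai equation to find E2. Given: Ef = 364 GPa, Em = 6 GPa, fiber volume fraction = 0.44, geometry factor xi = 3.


eta = (Ef/Em - 1)/(Ef/Em + xi) = (60.6667 - 1)/(60.6667 + 3) = 0.9372
E2 = Em*(1+xi*eta*Vf)/(1-eta*Vf) = 22.84 GPa

22.84 GPa


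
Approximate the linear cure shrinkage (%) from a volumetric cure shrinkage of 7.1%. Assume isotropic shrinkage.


Linear shrinkage ≈ vol_shrink/3 = 7.1/3 = 2.367%

2.367%


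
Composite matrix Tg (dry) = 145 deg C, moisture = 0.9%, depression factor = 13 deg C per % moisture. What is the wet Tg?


Tg_wet = Tg_dry - k*moisture = 145 - 13*0.9 = 133.3 deg C

133.3 deg C


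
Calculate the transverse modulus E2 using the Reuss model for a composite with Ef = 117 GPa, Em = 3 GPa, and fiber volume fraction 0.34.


1/E2 = Vf/Ef + (1-Vf)/Em = 0.34/117 + 0.66/3
E2 = 4.49 GPa

4.49 GPa


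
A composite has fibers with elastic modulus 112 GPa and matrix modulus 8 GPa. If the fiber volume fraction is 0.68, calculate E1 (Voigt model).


E1 = Ef*Vf + Em*(1-Vf) = 112*0.68 + 8*0.32 = 78.72 GPa

78.72 GPa


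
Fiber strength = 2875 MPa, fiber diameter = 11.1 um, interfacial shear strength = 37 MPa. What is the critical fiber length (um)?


Lc = sigma_f * d / (2 * tau_i) = 2875 * 11.1 / (2 * 37) = 431.3 um

431.3 um


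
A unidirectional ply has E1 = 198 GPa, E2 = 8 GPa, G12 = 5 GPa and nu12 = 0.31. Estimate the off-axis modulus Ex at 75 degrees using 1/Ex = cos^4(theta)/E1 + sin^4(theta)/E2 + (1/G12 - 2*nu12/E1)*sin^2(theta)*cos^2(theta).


cos^4(75) = 0.004487, sin^4(75) = 0.870513, sin^2(75)*cos^2(75) = 0.0625
1/G12 - 2*nu12/E1 = 1/5 - 2*0.31/198 = 0.196869 GPa^-1
1/Ex = 0.004487/198 + 0.870513/8 + 0.196869*0.0625 = 0.121141 GPa^-1
Ex = 8.25 GPa

8.25 GPa


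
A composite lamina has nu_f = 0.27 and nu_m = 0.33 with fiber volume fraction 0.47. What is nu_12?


nu_12 = nu_f*Vf + nu_m*(1-Vf) = 0.27*0.47 + 0.33*0.53 = 0.3018

0.3018


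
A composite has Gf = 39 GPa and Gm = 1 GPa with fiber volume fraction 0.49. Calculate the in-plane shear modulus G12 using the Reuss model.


1/G12 = Vf/Gf + (1-Vf)/Gm = 0.49/39 + 0.51/1
G12 = 1.91 GPa

1.91 GPa


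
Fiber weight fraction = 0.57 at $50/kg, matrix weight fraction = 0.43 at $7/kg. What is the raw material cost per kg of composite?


Cost = cost_f*Wf + cost_m*Wm = 50*0.57 + 7*0.43 = $31.51/kg

$31.51/kg


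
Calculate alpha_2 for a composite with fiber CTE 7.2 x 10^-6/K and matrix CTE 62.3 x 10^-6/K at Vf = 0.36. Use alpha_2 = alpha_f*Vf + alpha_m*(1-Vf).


alpha_2 = alpha_f*Vf + alpha_m*(1-Vf) = 7.2*0.36 + 62.3*0.64 = 42.5 x 10^-6/K

42.5 x 10^-6/K


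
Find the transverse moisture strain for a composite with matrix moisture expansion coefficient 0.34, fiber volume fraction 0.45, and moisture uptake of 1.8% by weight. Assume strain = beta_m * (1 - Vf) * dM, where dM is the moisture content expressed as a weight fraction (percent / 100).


dM = 1.8/100 = 0.018
strain = beta_m * (1-Vf) * dM = 0.34 * 0.55 * 0.018 = 0.003366

0.003366


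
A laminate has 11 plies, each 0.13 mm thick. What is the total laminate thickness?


h = n * t_ply = 11 * 0.13 = 1.43 mm

1.43 mm


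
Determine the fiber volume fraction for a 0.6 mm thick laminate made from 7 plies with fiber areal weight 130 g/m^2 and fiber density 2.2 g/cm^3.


Vf = n * FAW / (rho_f * h * 1000) = 7 * 130 / (2.2 * 0.6 * 1000) = 0.6894

0.6894


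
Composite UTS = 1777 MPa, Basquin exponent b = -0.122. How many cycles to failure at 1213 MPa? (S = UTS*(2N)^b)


N = 0.5 * (S/UTS)^(1/b) = 0.5 * (1213/1777)^(1/-0.122) = 11.4342 cycles

11.4342 cycles


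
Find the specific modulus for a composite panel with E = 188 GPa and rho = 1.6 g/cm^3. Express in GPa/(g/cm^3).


Specific stiffness = E/rho = 188/1.6 = 117.5 GPa/(g/cm^3)

117.5 GPa/(g/cm^3)


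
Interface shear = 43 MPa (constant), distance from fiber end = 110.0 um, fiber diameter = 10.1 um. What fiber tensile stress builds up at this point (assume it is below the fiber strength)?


Force balance: sigma_f * (pi*d^2/4) = tau * (pi*d) * x  ->  sigma_f = 4 * tau * x / d
sigma_f = 4 * 43 * 110.0 / 10.1 = 1873.3 MPa

1873.3 MPa


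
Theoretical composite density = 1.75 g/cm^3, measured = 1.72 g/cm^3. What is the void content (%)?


Void% = (rho_theo - rho_actual)/rho_theo * 100 = (1.75 - 1.72)/1.75 * 100 = 1.71%

1.71%


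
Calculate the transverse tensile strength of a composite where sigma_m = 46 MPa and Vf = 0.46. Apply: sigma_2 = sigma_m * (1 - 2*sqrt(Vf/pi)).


factor = 1 - 2*sqrt(0.46/pi) = 0.2347
sigma_2 = 46 * 0.2347 = 10.8 MPa

10.8 MPa


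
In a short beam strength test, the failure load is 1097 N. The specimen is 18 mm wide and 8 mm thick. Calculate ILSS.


ILSS = 3F/(4bh) = 3*1097/(4*18*8) = 5.71 MPa

5.71 MPa


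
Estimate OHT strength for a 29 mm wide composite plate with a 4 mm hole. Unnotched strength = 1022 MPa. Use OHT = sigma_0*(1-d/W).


OHT = sigma_0*(1-d/W) = 1022*(1-4/29) = 881.0 MPa

881.0 MPa


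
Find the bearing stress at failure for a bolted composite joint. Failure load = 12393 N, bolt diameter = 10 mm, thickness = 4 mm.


sigma_br = F/(d*h) = 12393/(10*4) = 309.8 MPa

309.8 MPa


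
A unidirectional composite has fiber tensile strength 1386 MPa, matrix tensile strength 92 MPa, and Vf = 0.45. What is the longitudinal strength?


sigma_1 = sigma_f*Vf + sigma_m*(1-Vf) = 1386*0.45 + 92*0.55 = 674.3 MPa

674.3 MPa
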